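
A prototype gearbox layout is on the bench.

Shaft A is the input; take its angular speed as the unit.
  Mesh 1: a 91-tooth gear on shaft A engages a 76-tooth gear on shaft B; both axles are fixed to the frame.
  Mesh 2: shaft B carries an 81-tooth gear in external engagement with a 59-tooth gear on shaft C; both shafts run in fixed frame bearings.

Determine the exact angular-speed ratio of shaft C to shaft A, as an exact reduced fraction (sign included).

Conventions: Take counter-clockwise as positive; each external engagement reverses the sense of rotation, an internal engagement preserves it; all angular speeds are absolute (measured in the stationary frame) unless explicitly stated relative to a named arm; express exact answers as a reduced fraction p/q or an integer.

7371/4484

class = fixed-axis compound train [2 meshes; 2 ratios multiply, 2 sense flips]
mesh 1 [91T→76T]: running ratio 91/76, sense −
mesh 2 [81T→59T]: running ratio 7371/4484, sense +
ω_out/ω_in = 7371/4484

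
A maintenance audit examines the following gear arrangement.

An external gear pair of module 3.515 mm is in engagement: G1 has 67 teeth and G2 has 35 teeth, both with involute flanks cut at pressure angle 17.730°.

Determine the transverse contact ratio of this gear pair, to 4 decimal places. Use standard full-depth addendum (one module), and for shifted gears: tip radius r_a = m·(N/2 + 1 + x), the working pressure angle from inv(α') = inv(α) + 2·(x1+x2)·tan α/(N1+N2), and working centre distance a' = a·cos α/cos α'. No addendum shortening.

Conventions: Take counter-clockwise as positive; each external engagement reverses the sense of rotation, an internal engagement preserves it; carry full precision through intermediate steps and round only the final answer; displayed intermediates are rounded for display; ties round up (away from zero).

topology: single-mesh involute geometry — m = 3.515, 67T/35T pair
base radii: r_b1 = 112.159511, r_b2 = 58.590789
tip radii: r_a1 = 121.267500, r_a2 = 65.027500
no profile shift: α' = α, a' = a
action lengths: √(r_a1²−r_b1²) = 46.109118, √(r_a2²−r_b2²) = 28.208070
base pitch p_b = π·m·cos α = 10.518194
CR = (46.109118 + 28.208070 − 179.265000·sin 17.73000°)/10.518194 = 1.875349
contact ratio ≈ 1.8753

1.8753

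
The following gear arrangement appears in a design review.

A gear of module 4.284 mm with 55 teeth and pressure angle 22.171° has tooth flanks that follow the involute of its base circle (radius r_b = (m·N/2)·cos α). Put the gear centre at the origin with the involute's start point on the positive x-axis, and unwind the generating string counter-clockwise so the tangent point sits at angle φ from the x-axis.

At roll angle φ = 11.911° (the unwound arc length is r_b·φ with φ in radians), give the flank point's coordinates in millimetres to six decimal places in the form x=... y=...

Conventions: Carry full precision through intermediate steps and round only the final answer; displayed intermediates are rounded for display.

single-mesh involute tooth geometry (55T wheel at module 4.284)
pitch radius r_p = m·N/2 = 4.284·55/2 = 117.810000
base radius r_b = r_p·cos α = 117.810000·cos 22.171° = 109.099330
roll angle φ = 11.911° = 0.20788617 rad
x = r_b·(cos φ + φ·sin φ) = 111.431375
y = r_b·(sin φ − φ·cos φ) = 0.325312

x=111.431375 y=0.325312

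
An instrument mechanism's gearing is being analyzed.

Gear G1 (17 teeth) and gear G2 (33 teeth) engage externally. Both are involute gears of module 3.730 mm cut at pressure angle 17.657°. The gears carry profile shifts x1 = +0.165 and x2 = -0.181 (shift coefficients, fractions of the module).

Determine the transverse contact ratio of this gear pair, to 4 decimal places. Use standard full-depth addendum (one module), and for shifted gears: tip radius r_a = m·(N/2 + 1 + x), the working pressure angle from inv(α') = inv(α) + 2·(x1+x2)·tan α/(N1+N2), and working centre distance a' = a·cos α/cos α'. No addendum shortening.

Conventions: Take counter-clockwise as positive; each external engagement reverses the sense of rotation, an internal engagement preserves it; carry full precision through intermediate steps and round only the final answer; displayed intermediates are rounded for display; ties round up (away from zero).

single-mesh involute tooth geometry (17T engaging 33T at module 3.730)
base radii: r_b1 = 30.211358, r_b2 = 58.645577
tip radii: r_a1 = 36.050450, r_a2 = 64.599870
inv(α') = inv(17.657°) + 2·(+0.165-0.181)·tan α/(17+33) = 0.00993747  ⇒  α' = 17.54099°
a' = a·cos α / cos α' = 93.2500·cos 17.657°/cos 17.54099° = 93.190130
action lengths: √(r_a1²−r_b1²) = 19.669997, √(r_a2²−r_b2²) = 27.089471
base pitch p_b = π·m·cos α = 11.166092
CR = (19.669997 + 27.089471 − 93.190130·sin 17.54099°)/11.166092 = 1.672302
contact ratio ≈ 1.6723

1.6723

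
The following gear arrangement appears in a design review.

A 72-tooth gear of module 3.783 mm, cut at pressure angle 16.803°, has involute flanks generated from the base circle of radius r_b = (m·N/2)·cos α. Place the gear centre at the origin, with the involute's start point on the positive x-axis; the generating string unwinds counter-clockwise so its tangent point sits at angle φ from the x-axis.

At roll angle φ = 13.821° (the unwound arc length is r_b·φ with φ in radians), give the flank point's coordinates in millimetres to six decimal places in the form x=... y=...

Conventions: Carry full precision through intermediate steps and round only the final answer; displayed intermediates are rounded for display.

single-mesh involute tooth geometry (72T wheel at module 3.783)
pitch radius r_p = m·N/2 = 3.783·72/2 = 136.188000
base radius r_b = r_p·cos α = 136.188000·cos 16.803° = 130.373367
roll angle φ = 13.821° = 0.24122196 rad
x = r_b·(cos φ + φ·sin φ) = 134.111451
y = r_b·(sin φ − φ·cos φ) = 0.606442

x=134.111451 y=0.606442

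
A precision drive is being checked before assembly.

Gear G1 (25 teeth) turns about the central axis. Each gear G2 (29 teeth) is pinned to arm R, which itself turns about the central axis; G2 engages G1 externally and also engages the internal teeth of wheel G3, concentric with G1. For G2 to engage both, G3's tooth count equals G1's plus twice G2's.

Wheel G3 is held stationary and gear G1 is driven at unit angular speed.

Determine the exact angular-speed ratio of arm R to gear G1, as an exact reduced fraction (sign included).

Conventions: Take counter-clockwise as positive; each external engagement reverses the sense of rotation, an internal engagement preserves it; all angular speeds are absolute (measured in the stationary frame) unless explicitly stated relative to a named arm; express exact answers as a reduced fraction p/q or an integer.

topology: planetary set — G1 25T / G2 29T / G3 83T, arm = carrier (Willis)
ring teeth: 25 + 2·29 = 83
25(ω_sun−ω_arm) = −83(ω_ring−ω_arm),  ω_ring = 0, ω_sun = 1
25(1−ω_arm) = −83(0−ω_arm)  ⇒  108·ω_arm = 25  ⇒  ω_arm = 25/108
ω_out/ω_in = 25/108

25/108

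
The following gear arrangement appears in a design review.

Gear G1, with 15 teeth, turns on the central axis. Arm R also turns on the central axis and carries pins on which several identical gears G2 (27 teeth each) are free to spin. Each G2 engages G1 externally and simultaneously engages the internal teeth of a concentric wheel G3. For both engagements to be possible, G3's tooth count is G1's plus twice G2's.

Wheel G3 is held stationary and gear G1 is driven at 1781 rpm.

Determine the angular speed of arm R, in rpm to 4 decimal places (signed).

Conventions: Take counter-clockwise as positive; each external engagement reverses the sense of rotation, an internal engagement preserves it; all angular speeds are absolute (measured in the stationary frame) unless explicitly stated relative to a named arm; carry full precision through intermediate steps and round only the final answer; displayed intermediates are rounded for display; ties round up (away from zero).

+318.0357 rpm

planetary set (15T centre, 27T on arm, 69T internal) — Willis relation
normalise by the input: solve with ω_sun = 1, then scale by 1781 rpm
ring teeth: 15 + 2·27 = 69
15(ω_sun−ω_arm) = −69(ω_ring−ω_arm),  ω_ring = 0, ω_sun = 1
15(1−ω_arm) = −69(0−ω_arm)  ⇒  84·ω_arm = 15  ⇒  ω_arm = 5/28
scale: ω_arm = 5/28 × 1781 rpm = +318.0357 rpm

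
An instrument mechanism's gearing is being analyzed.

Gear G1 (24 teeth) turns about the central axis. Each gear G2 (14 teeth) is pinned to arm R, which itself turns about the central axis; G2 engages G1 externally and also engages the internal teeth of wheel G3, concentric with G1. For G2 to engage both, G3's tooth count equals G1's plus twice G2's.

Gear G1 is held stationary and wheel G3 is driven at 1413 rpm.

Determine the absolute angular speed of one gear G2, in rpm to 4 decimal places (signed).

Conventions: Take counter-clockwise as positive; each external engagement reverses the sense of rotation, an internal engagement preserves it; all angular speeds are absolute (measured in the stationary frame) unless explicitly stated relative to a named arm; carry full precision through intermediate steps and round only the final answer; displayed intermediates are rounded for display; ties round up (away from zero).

topology: planetary set — G1 24T / G2 14T / G3 52T, arm = carrier (Willis)
normalise by the input: solve with ω_ring = 1, then scale by 1413 rpm
ring teeth: 24 + 2·14 = 52
24(ω_sun−ω_arm) = −52(ω_ring−ω_arm),  ω_sun = 0, ω_ring = 1
24(0−ω_arm) = −52(1−ω_arm)  ⇒  76·ω_arm = 52  ⇒  ω_arm = 13/19
sun–planet mesh: 24·(0−13/19) = −14·(ω_p−ω_arm)  ⇒  ω_p−ω_arm = 156/133
ω_p = 13/19 + 156/133 = 13/7
scale: ω_p = 13/7 × 1413 rpm = +2624.1429 rpm

+2624.1429 rpm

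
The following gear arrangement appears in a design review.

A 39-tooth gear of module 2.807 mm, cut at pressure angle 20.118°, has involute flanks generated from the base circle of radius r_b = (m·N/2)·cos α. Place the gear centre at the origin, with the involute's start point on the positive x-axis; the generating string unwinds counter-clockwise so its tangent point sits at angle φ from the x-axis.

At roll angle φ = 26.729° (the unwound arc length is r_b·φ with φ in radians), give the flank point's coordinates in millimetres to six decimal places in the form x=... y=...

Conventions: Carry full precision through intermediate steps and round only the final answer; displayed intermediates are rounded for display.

x=56.688953 y=1.701822

recognized (one wheel, involute flank): single-mesh tooth geometry, m = 2.807, N = 39
pitch radius r_p = m·N/2 = 2.807·39/2 = 54.736500
base radius r_b = r_p·cos α = 54.736500·cos 20.118° = 51.396820
roll angle φ = 26.729° = 0.46650906 rad
x = r_b·(cos φ + φ·sin φ) = 56.688953
y = r_b·(sin φ − φ·cos φ) = 1.701822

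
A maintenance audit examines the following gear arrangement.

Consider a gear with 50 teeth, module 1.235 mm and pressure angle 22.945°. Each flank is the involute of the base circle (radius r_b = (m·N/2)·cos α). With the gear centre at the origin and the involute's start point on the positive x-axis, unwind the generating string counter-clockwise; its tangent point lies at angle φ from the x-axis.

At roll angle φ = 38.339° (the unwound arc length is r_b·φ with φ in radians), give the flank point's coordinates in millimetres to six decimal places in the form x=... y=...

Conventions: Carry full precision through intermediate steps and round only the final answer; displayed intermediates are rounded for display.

class = single-mesh tooth geometry [base-circle involute, m = 1.235, 50T]
pitch radius r_p = m·N/2 = 1.235·50/2 = 30.875000
base radius r_b = r_p·cos α = 30.875000·cos 22.945° = 28.432155
roll angle φ = 38.339° = 0.66914178 rad
x = r_b·(cos φ + φ·sin φ) = 34.102428
y = r_b·(sin φ − φ·cos φ) = 2.714384

x=34.102428 y=2.714384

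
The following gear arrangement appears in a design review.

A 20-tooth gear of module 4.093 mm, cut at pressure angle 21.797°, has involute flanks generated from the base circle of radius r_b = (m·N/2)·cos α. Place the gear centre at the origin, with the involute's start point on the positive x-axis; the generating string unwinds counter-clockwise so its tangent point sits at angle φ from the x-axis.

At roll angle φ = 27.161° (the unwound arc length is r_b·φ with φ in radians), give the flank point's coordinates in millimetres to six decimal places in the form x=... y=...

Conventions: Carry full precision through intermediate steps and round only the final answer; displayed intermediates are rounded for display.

recognized (one wheel, involute flank): single-mesh tooth geometry, m = 4.093, N = 20
pitch radius r_p = m·N/2 = 4.093·20/2 = 40.930000
base radius r_b = r_p·cos α = 40.930000·cos 21.797° = 38.003721
roll angle φ = 27.161° = 0.47404888 rad
x = r_b·(cos φ + φ·sin φ) = 42.036942
y = r_b·(sin φ − φ·cos φ) = 1.319420

x=42.036942 y=1.319420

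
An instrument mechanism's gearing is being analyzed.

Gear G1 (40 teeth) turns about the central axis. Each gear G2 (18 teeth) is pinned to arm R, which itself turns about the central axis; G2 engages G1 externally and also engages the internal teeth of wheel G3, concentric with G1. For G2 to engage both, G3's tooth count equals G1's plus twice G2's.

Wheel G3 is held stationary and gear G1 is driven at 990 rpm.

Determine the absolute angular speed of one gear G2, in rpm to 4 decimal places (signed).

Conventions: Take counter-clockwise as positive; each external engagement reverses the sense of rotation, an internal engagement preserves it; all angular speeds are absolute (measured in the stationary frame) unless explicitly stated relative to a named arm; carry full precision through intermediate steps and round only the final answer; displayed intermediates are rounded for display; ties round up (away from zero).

planetary set (40T centre, 18T on arm, 76T internal) — Willis relation
normalise by the input: solve with ω_sun = 1, then scale by 990 rpm
ring teeth: 40 + 2·18 = 76
40(ω_sun−ω_arm) = −76(ω_ring−ω_arm),  ω_ring = 0, ω_sun = 1
40(1−ω_arm) = −76(0−ω_arm)  ⇒  116·ω_arm = 40  ⇒  ω_arm = 10/29
sun–planet mesh: 40·(1−10/29) = −18·(ω_p−ω_arm)  ⇒  ω_p−ω_arm = -380/261
ω_p = 10/29 − 380/261 = -10/9
scale: ω_p = -10/9 × 990 rpm = -1100.0000 rpm

-1100.0000 rpm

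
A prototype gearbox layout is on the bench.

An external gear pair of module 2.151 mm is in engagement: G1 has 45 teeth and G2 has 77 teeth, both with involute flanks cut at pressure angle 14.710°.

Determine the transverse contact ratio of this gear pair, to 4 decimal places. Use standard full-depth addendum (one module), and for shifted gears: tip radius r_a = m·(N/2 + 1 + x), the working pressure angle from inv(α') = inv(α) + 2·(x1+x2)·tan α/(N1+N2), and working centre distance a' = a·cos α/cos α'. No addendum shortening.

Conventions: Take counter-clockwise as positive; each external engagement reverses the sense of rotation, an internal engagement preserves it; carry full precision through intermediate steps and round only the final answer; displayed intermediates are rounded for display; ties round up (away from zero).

2.1567

class = single-mesh tooth geometry [involute pair 45T × 77T, m = 2.151]
base radii: r_b1 = 46.811197, r_b2 = 80.099159
tip radii: r_a1 = 50.548500, r_a2 = 84.964500
no profile shift: α' = α, a' = a
action lengths: √(r_a1²−r_b1²) = 19.075185, √(r_a2²−r_b2²) = 28.338860
base pitch p_b = π·m·cos α = 6.536076
CR = (19.075185 + 28.338860 − 131.211000·sin 14.71000°)/6.536076 = 2.156655
contact ratio ≈ 2.1567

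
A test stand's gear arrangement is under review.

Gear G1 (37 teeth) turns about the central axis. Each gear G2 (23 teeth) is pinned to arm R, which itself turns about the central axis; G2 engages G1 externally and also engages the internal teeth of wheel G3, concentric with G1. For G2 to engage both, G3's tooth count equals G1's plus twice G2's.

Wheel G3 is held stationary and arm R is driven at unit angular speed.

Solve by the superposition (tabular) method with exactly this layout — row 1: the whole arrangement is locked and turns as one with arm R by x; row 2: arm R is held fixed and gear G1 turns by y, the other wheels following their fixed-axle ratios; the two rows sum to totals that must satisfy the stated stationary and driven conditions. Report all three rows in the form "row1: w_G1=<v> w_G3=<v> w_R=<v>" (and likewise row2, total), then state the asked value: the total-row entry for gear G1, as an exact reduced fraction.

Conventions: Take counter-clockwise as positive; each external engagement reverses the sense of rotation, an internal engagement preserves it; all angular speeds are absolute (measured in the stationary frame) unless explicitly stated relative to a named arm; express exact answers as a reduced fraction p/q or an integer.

topology: planetary set — G1 37T / G2 23T / G3 83T, arm = carrier (Willis)
row 1 (train locked, turned with arm): all members turn x
superposition row 2 [arm held]: sun y, ring −(37/83)·y, arm 0
boundary: total ω_ring = x − (37/83)·y = 0 and total ω_arm = x = 1  ⇒  y = 83/37, x = 1
row 2 ring = −(37/83)·83/37 = -1
totals (row 1 + row 2): sun 1 + 83/37 = 120/37, ring 1 + (-1) = 0, arm 1 + 0 = 1
asked cell (total, sun) = 120/37

row1: w_G1=1 w_G3=1 w_R=1
row2: w_G1=83/37 w_G3=-1 w_R=0
total: w_G1=120/37 w_G3=0 w_R=1
asked value: 120/37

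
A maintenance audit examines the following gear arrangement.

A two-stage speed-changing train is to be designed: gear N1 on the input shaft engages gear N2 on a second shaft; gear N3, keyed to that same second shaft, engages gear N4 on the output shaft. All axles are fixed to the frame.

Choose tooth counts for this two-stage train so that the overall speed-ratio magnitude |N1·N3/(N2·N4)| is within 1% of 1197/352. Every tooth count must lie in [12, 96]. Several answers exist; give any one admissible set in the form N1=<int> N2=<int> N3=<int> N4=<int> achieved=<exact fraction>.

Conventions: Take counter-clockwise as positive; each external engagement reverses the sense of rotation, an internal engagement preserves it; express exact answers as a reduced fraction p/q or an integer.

N1=19 N2=16 N3=63 N4=22 achieved=1197/352

class = fixed-axis compound train [2-stage, 1197/352 wanted]
target = 1197/352 in lowest terms: an exact hit needs N1·N3 = k·1197 and N2·N4 = k·352 for one integer k, every count in [12, 96]; additionally prefer no 1:1 stage (N1 ≠ N2, N3 ≠ N4)
k = 1: N1·N3 = 1197 = 19·63, N2·N4 = 352 = 16·22
achieved = 19·63/(16·22) = 1197/352; |achieved − target| = 0 ≤ 1197/35200 ✓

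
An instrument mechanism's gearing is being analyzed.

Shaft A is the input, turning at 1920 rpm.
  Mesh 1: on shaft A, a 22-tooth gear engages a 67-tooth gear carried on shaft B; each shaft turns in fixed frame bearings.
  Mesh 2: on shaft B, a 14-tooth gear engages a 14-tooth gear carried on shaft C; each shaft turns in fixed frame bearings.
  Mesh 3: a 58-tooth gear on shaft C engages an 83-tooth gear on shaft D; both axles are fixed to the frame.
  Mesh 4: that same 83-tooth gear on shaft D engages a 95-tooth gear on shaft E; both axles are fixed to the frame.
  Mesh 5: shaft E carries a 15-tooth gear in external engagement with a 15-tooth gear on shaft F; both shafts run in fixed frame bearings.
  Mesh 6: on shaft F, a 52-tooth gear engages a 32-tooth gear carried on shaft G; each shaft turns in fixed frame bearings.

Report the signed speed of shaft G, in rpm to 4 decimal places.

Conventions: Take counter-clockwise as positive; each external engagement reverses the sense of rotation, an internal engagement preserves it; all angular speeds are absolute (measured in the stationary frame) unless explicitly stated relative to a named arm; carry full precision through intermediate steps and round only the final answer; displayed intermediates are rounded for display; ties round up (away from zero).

+625.4705 rpm

class = fixed-axis compound train [6 meshes; 6 ratios multiply, 6 sense flips]
mesh 1 [22T→67T]: ω = 1920.0000×22/67 = 630.4478 rpm, sense flips to −
mesh 2 [14T→14T]: ω = 630.4478×14/14 = 630.4478 rpm, sense flips to +
mesh 3 [58T→83T]: ω = 630.4478×58/83 = 440.5539 rpm, sense flips to −
mesh 4 [83T→95T]: ω = 440.5539×83/95 = 384.9049 rpm, sense flips to +
mesh 5 [15T→15T]: ω = 384.9049×15/15 = 384.9049 rpm, sense flips to −
mesh 6 [52T→32T]: ω = 384.9049×52/32 = 625.4705 rpm, sense flips to +
signed output speed = +625.4705 rpm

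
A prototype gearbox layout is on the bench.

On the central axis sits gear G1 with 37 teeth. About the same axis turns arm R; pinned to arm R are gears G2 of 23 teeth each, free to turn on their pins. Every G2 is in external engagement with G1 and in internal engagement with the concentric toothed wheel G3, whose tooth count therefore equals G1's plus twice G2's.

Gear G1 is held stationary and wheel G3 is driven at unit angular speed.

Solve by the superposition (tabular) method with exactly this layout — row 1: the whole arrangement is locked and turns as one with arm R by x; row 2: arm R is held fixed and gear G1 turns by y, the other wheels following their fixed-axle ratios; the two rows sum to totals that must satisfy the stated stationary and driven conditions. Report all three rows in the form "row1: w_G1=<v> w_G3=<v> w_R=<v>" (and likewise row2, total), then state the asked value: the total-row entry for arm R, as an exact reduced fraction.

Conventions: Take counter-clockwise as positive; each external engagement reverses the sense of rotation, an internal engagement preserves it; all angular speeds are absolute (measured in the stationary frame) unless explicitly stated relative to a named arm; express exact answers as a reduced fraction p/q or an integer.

row1: w_G1=83/120 w_G3=83/120 w_R=83/120
row2: w_G1=-83/120 w_G3=37/120 w_R=0
total: w_G1=0 w_G3=1 w_R=83/120
asked value: 83/120

topology: planetary set — G1 37T / G2 23T / G3 83T, arm = carrier (Willis)
row 1: whole set turns with the arm by x
row 2 — arm fixed, fixed-axis ratios: sun y, ring −(37/83)·y, arm 0
boundary: total ω_sun = x + y = 0 and total ω_ring = x − (37/83)·y = 1  ⇒  y = -83/120, x = 83/120
row 2 ring = −(37/83)·(-83/120) = 37/120
totals (row 1 + row 2): sun 83/120 + (-83/120) = 0, ring 83/120 + 37/120 = 1, arm 83/120 + 0 = 83/120
asked cell (total, arm) = 83/120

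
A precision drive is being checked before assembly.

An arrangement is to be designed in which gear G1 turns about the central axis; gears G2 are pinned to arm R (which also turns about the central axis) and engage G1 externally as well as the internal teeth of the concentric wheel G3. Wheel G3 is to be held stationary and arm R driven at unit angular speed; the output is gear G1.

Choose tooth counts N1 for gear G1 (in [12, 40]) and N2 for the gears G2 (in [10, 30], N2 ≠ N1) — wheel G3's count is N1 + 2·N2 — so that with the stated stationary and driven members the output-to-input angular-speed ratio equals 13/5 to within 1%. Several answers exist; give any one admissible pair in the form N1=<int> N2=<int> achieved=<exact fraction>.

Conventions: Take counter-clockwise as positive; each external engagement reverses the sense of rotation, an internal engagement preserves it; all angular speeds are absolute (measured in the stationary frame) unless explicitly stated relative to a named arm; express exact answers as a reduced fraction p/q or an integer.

N1=40 N2=12 achieved=13/5

planetary set to be sized for 13/5 (Willis relation)
Willis with ω_ring = 0: ω_sun/ω_arm = (N1+N3)/N1; set equal to 13/5  ⇒  N3/N1 = 13/5 − 1 = 8/5
N3 = N1 + 2·N2  ⇒  N2/N1 = (N3/N1 − 1)/2 = (8/5 − 1)/2 = 3/10
smallest multiple with N1 ≥ 12 and N2 ≥ 10: k = 4  ⇒  N1 = 4·10 = 40, N2 = 4·3 = 12 (N1 ≤ 40, N2 ≤ 30, N2 ≠ N1 ✓), N3 = 40 + 2·12 = 64
check: (N1+N3)/N1 with N1 = 40, N3 = 64 gives 13/5; |achieved − target| = 0 ≤ 13/500 ✓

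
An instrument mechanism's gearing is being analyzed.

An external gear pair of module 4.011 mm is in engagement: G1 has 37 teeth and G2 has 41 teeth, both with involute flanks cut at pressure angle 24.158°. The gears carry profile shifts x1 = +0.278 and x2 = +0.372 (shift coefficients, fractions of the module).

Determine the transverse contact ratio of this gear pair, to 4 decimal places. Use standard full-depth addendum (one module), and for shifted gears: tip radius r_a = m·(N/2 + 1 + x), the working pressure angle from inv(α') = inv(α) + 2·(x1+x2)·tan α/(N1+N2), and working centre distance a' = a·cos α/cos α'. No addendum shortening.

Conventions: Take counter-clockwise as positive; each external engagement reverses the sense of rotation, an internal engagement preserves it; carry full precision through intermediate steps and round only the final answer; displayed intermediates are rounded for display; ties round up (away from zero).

1.4685

recognized (one external pair, fixed centres): single-mesh tooth geometry, m = 4.011, N1 = 37, N2 = 41
base radii: r_b1 = 67.704784, r_b2 = 75.024220
tip radii: r_a1 = 79.329558, r_a2 = 87.728592
inv(α') = inv(24.158°) + 2·(+0.278+0.372)·tan α/(37+41) = 0.03437599  ⇒  α' = 26.10286°
a' = a·cos α / cos α' = 156.4290·cos 24.158°/cos 26.10286° = 158.939991
action lengths: √(r_a1²−r_b1²) = 41.342968, √(r_a2²−r_b2²) = 45.471664
base pitch p_b = π·m·cos α = 11.497343
CR = (41.342968 + 45.471664 − 158.939991·sin 26.10286°)/11.497343 = 1.468477
contact ratio ≈ 1.4685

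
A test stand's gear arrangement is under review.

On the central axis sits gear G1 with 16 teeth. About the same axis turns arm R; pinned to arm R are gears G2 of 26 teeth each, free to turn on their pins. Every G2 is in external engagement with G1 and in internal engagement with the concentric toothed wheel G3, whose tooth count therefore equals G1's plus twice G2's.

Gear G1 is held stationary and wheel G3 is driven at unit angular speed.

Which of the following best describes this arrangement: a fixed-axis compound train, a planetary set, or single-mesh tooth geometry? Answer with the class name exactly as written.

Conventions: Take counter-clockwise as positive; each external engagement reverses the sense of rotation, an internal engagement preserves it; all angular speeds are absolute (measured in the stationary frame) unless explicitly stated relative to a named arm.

planetary set

topology: planetary set — G1 16T / G2 26T / G3 68T, arm = carrier (Willis)
classification: planetary set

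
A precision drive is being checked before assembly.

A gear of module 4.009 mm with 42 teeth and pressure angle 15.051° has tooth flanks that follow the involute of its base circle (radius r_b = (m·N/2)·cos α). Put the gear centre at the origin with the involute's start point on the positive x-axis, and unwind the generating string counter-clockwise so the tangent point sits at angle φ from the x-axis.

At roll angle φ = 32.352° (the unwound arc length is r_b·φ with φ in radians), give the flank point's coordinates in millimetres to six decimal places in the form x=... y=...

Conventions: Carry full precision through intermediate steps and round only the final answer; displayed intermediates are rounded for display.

x=93.246528 y=4.724974

class = single-mesh tooth geometry [base-circle involute, m = 4.009, 42T]
pitch radius r_p = m·N/2 = 4.009·42/2 = 84.189000
base radius r_b = r_p·cos α = 84.189000·cos 15.051° = 81.300902
roll angle φ = 32.352° = 0.56464892 rad
x = r_b·(cos φ + φ·sin φ) = 93.246528
y = r_b·(sin φ − φ·cos φ) = 4.724974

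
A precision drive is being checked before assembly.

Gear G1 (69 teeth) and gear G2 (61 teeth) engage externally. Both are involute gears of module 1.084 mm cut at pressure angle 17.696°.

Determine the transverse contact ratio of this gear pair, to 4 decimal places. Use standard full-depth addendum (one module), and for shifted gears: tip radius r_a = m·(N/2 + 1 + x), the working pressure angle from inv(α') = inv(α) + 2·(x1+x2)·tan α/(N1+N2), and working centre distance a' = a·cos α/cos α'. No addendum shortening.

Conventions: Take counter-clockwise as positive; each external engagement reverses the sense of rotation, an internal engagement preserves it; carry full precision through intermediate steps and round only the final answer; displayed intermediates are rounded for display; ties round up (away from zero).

1.9450

class = single-mesh tooth geometry [involute pair 69T × 61T, m = 1.084]
base radii: r_b1 = 35.628428, r_b2 = 31.497596
tip radii: r_a1 = 38.482000, r_a2 = 34.146000
no profile shift: α' = α, a' = a
action lengths: √(r_a1²−r_b1²) = 14.542333, √(r_a2²−r_b2²) = 13.185249
base pitch p_b = π·m·cos α = 3.244348
CR = (14.542333 + 13.185249 − 70.460000·sin 17.69600°)/3.244348 = 1.944951
contact ratio ≈ 1.9450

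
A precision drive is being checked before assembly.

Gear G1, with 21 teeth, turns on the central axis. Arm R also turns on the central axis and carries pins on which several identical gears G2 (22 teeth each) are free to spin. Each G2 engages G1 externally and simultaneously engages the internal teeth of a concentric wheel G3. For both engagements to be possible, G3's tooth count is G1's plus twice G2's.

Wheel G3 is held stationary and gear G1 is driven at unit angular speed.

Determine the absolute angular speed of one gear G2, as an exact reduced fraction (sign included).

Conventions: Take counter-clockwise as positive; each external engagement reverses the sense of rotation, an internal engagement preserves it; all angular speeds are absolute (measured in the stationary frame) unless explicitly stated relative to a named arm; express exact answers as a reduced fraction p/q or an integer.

planetary set (21T centre, 22T on arm, 65T internal) — Willis relation
ring teeth: 21 + 2·22 = 65
21(ω_sun−ω_arm) = −65(ω_ring−ω_arm),  ω_ring = 0, ω_sun = 1
21(1−ω_arm) = −65(0−ω_arm)  ⇒  86·ω_arm = 21  ⇒  ω_arm = 21/86
sun–planet mesh: 21·(1−21/86) = −22·(ω_p−ω_arm)  ⇒  ω_p−ω_arm = -1365/1892
ω_p = 21/86 − 1365/1892 = -21/44
exact speed ratio = -21/44

-21/44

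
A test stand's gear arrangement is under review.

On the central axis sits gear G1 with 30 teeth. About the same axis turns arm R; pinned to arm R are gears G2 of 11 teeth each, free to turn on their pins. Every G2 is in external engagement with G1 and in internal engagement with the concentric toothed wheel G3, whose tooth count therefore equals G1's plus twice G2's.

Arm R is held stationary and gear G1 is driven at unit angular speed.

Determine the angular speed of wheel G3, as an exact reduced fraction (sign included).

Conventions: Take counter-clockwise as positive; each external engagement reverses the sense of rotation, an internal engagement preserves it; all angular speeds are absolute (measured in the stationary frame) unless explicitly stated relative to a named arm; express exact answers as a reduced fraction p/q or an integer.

topology: planetary set — G1 30T / G2 11T / G3 52T, arm = carrier (Willis)
ring teeth: 30 + 2·11 = 52
30(ω_sun−ω_arm) = −52(ω_ring−ω_arm),  ω_arm = 0, ω_sun = 1
ω_ring = 0 − (30/52)(1−0) = -15/26
exact speed ratio = -15/26

-15/26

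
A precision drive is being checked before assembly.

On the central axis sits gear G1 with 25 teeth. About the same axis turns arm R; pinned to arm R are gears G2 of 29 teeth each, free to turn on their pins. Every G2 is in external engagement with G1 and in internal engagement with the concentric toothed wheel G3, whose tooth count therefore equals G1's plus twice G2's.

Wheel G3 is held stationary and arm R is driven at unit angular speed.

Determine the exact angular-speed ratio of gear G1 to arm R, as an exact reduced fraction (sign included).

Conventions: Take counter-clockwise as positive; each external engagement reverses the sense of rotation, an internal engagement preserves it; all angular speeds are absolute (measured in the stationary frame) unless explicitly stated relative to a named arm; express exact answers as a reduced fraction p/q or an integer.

class = planetary set [G3 = 25+2·29 = 83; Willis about the carrier]
ring teeth: 25 + 2·29 = 83
25(ω_sun−ω_arm) = −83(ω_ring−ω_arm),  ω_ring = 0, ω_arm = 1
ω_sun = 1 − (83/25)(0−1) = 108/25
ω_out/ω_in = 108/25

108/25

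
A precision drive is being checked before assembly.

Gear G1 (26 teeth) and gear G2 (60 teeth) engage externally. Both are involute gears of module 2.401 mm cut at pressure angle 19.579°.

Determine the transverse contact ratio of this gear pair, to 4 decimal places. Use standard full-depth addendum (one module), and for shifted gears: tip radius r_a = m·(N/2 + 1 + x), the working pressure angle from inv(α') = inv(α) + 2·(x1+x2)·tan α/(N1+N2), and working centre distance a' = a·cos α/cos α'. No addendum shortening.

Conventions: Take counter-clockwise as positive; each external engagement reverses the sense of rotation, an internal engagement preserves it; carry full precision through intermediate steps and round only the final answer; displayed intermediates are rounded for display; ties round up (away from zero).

topology: single-mesh involute geometry — m = 2.401, 26T/60T pair
base radii: r_b1 = 29.408275, r_b2 = 67.865250
tip radii: r_a1 = 33.614000, r_a2 = 74.431000
no profile shift: α' = α, a' = a
action lengths: √(r_a1²−r_b1²) = 16.280490, √(r_a2²−r_b2²) = 30.566021
base pitch p_b = π·m·cos α = 7.106832
CR = (16.280490 + 30.566021 − 103.243000·sin 19.57900°)/7.106832 = 1.723572
contact ratio ≈ 1.7236

1.7236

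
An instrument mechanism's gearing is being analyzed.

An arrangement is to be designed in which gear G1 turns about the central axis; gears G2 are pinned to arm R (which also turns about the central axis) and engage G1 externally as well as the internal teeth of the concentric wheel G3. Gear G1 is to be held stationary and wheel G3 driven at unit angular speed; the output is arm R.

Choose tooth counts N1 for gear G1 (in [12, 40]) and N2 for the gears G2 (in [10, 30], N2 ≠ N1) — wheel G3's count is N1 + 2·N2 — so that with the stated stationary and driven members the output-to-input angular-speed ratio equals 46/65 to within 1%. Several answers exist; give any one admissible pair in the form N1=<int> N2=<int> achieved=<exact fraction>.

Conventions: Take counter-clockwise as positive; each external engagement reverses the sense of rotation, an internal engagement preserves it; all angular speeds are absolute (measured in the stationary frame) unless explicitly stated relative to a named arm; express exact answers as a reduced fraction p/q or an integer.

design class (target 46/65): planetary set
Willis with ω_sun = 0: ω_arm/ω_ring = N3/(N1+N3); set equal to 46/65  ⇒  N3/N1 = (46/65)/(1 − 46/65) = 46/19
N3 = N1 + 2·N2  ⇒  N2/N1 = (N3/N1 − 1)/2 = (46/19 − 1)/2 = 27/38
smallest multiple with N1 ≥ 12 and N2 ≥ 10: k = 1  ⇒  N1 = 1·38 = 38, N2 = 1·27 = 27 (N1 ≤ 40, N2 ≤ 30, N2 ≠ N1 ✓), N3 = 38 + 2·27 = 92
check: N3/(N1+N3) with N1 = 38, N3 = 92 gives 46/65; |achieved − target| = 0 ≤ 23/3250 ✓

N1=38 N2=27 achieved=46/65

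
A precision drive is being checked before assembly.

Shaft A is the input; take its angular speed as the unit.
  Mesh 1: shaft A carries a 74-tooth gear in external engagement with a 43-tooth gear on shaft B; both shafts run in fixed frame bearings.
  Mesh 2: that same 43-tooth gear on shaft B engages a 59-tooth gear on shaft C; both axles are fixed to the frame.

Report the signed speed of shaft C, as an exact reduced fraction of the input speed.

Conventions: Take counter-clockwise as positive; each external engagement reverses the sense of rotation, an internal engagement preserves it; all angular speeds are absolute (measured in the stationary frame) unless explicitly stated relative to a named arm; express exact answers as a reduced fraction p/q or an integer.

2-mesh fixed-axis compound train (all bearings frame-fixed)
mesh 1 [74T→43T]: |ω|/ω_in = 1×74/43 = 74/43, sense flips to −
mesh 2 [43T→59T]: |ω|/ω_in = (74/43)×43/59 = 74/59, sense flips to +
signed output speed (× input speed) = 74/59

74/59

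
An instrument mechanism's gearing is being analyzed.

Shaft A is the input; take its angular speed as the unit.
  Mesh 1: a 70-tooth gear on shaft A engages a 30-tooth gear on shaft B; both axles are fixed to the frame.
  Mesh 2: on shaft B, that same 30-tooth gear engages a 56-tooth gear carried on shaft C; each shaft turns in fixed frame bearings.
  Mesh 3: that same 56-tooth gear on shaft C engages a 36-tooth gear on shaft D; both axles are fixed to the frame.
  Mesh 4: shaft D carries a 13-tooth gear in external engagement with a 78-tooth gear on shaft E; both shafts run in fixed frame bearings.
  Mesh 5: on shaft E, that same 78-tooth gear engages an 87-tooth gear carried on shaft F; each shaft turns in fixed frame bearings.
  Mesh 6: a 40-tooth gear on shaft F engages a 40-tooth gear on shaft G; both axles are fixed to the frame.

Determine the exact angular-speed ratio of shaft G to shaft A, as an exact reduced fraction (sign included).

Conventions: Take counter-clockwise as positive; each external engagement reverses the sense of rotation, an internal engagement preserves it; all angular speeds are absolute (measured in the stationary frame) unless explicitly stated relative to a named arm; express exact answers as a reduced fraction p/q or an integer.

class = fixed-axis compound train [6 meshes; 6 ratios multiply, 6 sense flips]
mesh 1 [70T→30T]: running ratio 7/3, sense −
mesh 2 [30T→56T]: running ratio 5/4, sense +
mesh 3 [56T→36T]: running ratio 35/18, sense −
mesh 4 [13T→78T]: running ratio 35/108, sense +
mesh 5 [78T→87T]: running ratio 455/1566, sense −
mesh 6 [40T→40T]: running ratio 455/1566, sense +
ω_out/ω_in = 455/1566

455/1566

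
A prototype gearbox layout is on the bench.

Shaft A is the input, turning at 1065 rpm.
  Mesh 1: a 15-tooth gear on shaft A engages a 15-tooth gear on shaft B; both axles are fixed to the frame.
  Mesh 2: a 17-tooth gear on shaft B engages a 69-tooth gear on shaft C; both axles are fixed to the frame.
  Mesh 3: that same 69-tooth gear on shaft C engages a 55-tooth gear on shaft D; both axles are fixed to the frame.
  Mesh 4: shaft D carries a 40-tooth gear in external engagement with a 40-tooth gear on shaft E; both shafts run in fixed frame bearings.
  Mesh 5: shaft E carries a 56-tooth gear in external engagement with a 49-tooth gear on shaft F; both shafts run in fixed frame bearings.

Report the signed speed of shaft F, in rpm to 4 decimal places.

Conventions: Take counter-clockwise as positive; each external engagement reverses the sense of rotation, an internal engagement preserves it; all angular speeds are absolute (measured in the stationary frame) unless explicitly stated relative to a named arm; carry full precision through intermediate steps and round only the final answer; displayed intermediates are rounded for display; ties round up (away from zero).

recognized (6 fixed axles, 5 meshes): fixed-axis compound train
mesh 1 [15T→15T]: ω = 1065.0000×15/15 = 1065.0000 rpm, sense flips to −
mesh 2 [17T→69T]: ω = 1065.0000×17/69 = 262.3913 rpm, sense flips to +
mesh 3 [69T→55T]: ω = 262.3913×69/55 = 329.1818 rpm, sense flips to −
mesh 4 [40T→40T]: ω = 329.1818×40/40 = 329.1818 rpm, sense flips to +
mesh 5 [56T→49T]: ω = 329.1818×56/49 = 376.2078 rpm, sense flips to −
signed output speed = -376.2078 rpm

-376.2078 rpm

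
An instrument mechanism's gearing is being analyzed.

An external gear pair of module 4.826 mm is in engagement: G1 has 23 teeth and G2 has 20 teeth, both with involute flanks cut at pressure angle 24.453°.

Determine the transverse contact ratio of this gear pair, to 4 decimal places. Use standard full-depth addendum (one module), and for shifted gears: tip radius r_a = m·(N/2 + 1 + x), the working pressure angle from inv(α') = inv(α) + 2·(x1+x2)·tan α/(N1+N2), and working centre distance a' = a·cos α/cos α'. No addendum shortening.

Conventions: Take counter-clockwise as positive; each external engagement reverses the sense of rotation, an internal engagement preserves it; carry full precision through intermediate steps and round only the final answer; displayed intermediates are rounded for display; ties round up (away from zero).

recognized (one external pair, fixed centres): single-mesh tooth geometry, m = 4.826, N1 = 23, N2 = 20
base radii: r_b1 = 50.520803, r_b2 = 43.931133
tip radii: r_a1 = 60.325000, r_a2 = 53.086000
no profile shift: α' = α, a' = a
action lengths: √(r_a1²−r_b1²) = 32.965954, √(r_a2²−r_b2²) = 29.802331
base pitch p_b = π·m·cos α = 13.801372
CR = (32.965954 + 29.802331 − 103.759000·sin 24.45300°)/13.801372 = 1.435915
contact ratio ≈ 1.4359

1.4359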